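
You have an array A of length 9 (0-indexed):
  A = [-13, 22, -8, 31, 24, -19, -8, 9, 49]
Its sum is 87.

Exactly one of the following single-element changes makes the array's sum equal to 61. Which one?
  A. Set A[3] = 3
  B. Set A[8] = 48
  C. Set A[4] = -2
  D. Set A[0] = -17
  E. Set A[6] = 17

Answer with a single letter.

Answer: C

Derivation:
Option A: A[3] 31->3, delta=-28, new_sum=87+(-28)=59
Option B: A[8] 49->48, delta=-1, new_sum=87+(-1)=86
Option C: A[4] 24->-2, delta=-26, new_sum=87+(-26)=61 <-- matches target
Option D: A[0] -13->-17, delta=-4, new_sum=87+(-4)=83
Option E: A[6] -8->17, delta=25, new_sum=87+(25)=112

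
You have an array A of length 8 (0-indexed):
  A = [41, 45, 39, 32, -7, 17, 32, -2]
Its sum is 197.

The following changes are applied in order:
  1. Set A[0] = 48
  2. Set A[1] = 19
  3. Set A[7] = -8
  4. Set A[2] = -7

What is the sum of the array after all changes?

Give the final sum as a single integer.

Answer: 126

Derivation:
Initial sum: 197
Change 1: A[0] 41 -> 48, delta = 7, sum = 204
Change 2: A[1] 45 -> 19, delta = -26, sum = 178
Change 3: A[7] -2 -> -8, delta = -6, sum = 172
Change 4: A[2] 39 -> -7, delta = -46, sum = 126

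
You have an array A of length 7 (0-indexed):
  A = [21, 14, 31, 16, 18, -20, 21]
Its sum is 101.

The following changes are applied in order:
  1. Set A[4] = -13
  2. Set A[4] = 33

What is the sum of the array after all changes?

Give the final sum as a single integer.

Answer: 116

Derivation:
Initial sum: 101
Change 1: A[4] 18 -> -13, delta = -31, sum = 70
Change 2: A[4] -13 -> 33, delta = 46, sum = 116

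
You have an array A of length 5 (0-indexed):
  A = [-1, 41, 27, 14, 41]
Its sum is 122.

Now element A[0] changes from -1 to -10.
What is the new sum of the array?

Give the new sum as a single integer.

Old value at index 0: -1
New value at index 0: -10
Delta = -10 - -1 = -9
New sum = old_sum + delta = 122 + (-9) = 113

Answer: 113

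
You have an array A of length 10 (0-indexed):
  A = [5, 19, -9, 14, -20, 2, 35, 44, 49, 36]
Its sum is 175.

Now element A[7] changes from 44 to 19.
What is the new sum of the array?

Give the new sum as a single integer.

Answer: 150

Derivation:
Old value at index 7: 44
New value at index 7: 19
Delta = 19 - 44 = -25
New sum = old_sum + delta = 175 + (-25) = 150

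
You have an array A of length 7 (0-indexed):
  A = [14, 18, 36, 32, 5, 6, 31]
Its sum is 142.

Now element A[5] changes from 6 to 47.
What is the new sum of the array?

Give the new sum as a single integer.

Answer: 183

Derivation:
Old value at index 5: 6
New value at index 5: 47
Delta = 47 - 6 = 41
New sum = old_sum + delta = 142 + (41) = 183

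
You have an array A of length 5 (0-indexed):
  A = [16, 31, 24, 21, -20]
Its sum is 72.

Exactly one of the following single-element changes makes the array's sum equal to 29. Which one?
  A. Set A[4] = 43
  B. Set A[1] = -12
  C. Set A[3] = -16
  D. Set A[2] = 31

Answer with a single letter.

Answer: B

Derivation:
Option A: A[4] -20->43, delta=63, new_sum=72+(63)=135
Option B: A[1] 31->-12, delta=-43, new_sum=72+(-43)=29 <-- matches target
Option C: A[3] 21->-16, delta=-37, new_sum=72+(-37)=35
Option D: A[2] 24->31, delta=7, new_sum=72+(7)=79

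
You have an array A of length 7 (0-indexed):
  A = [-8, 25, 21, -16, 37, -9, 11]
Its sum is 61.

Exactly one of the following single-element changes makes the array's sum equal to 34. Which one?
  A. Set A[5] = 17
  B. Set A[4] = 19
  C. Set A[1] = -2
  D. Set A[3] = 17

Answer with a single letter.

Option A: A[5] -9->17, delta=26, new_sum=61+(26)=87
Option B: A[4] 37->19, delta=-18, new_sum=61+(-18)=43
Option C: A[1] 25->-2, delta=-27, new_sum=61+(-27)=34 <-- matches target
Option D: A[3] -16->17, delta=33, new_sum=61+(33)=94

Answer: C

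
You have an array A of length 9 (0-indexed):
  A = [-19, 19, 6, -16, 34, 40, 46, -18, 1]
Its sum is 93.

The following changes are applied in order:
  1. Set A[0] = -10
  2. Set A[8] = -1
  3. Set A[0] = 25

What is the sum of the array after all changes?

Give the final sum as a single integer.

Answer: 135

Derivation:
Initial sum: 93
Change 1: A[0] -19 -> -10, delta = 9, sum = 102
Change 2: A[8] 1 -> -1, delta = -2, sum = 100
Change 3: A[0] -10 -> 25, delta = 35, sum = 135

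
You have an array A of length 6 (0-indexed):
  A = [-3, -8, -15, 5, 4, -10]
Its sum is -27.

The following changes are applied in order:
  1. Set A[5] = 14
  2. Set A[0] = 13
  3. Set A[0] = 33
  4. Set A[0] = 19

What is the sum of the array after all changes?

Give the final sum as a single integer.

Initial sum: -27
Change 1: A[5] -10 -> 14, delta = 24, sum = -3
Change 2: A[0] -3 -> 13, delta = 16, sum = 13
Change 3: A[0] 13 -> 33, delta = 20, sum = 33
Change 4: A[0] 33 -> 19, delta = -14, sum = 19

Answer: 19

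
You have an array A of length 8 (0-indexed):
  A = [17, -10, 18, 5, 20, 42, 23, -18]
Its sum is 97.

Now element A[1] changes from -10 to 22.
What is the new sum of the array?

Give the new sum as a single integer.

Answer: 129

Derivation:
Old value at index 1: -10
New value at index 1: 22
Delta = 22 - -10 = 32
New sum = old_sum + delta = 97 + (32) = 129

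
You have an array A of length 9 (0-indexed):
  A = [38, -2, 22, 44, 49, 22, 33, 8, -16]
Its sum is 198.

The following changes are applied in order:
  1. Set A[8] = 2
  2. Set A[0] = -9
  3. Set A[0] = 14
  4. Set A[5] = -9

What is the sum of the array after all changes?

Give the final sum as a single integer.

Answer: 161

Derivation:
Initial sum: 198
Change 1: A[8] -16 -> 2, delta = 18, sum = 216
Change 2: A[0] 38 -> -9, delta = -47, sum = 169
Change 3: A[0] -9 -> 14, delta = 23, sum = 192
Change 4: A[5] 22 -> -9, delta = -31, sum = 161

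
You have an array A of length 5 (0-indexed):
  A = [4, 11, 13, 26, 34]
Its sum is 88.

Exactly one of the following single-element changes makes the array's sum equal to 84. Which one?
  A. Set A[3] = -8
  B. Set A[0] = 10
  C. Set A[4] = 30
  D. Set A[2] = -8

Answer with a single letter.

Option A: A[3] 26->-8, delta=-34, new_sum=88+(-34)=54
Option B: A[0] 4->10, delta=6, new_sum=88+(6)=94
Option C: A[4] 34->30, delta=-4, new_sum=88+(-4)=84 <-- matches target
Option D: A[2] 13->-8, delta=-21, new_sum=88+(-21)=67

Answer: C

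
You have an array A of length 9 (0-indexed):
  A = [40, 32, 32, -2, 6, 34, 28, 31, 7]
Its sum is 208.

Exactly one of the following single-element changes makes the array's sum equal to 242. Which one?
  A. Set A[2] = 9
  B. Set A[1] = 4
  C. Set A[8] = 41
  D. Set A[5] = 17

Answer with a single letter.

Option A: A[2] 32->9, delta=-23, new_sum=208+(-23)=185
Option B: A[1] 32->4, delta=-28, new_sum=208+(-28)=180
Option C: A[8] 7->41, delta=34, new_sum=208+(34)=242 <-- matches target
Option D: A[5] 34->17, delta=-17, new_sum=208+(-17)=191

Answer: C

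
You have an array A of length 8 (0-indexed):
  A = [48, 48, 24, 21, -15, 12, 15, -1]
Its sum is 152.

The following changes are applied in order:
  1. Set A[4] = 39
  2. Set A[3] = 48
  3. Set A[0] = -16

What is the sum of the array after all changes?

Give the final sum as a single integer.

Answer: 169

Derivation:
Initial sum: 152
Change 1: A[4] -15 -> 39, delta = 54, sum = 206
Change 2: A[3] 21 -> 48, delta = 27, sum = 233
Change 3: A[0] 48 -> -16, delta = -64, sum = 169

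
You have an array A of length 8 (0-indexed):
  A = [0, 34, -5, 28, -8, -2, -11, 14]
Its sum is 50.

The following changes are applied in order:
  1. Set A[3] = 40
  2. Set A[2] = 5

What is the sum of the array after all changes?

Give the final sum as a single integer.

Answer: 72

Derivation:
Initial sum: 50
Change 1: A[3] 28 -> 40, delta = 12, sum = 62
Change 2: A[2] -5 -> 5, delta = 10, sum = 72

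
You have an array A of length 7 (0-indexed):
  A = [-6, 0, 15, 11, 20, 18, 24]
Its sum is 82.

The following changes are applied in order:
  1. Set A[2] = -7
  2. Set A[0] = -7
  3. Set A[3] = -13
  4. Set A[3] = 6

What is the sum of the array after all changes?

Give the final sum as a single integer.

Initial sum: 82
Change 1: A[2] 15 -> -7, delta = -22, sum = 60
Change 2: A[0] -6 -> -7, delta = -1, sum = 59
Change 3: A[3] 11 -> -13, delta = -24, sum = 35
Change 4: A[3] -13 -> 6, delta = 19, sum = 54

Answer: 54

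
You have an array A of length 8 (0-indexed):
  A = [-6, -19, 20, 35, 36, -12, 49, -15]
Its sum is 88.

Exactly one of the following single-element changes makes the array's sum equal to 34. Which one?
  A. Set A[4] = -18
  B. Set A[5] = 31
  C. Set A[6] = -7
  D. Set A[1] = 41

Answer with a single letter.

Answer: A

Derivation:
Option A: A[4] 36->-18, delta=-54, new_sum=88+(-54)=34 <-- matches target
Option B: A[5] -12->31, delta=43, new_sum=88+(43)=131
Option C: A[6] 49->-7, delta=-56, new_sum=88+(-56)=32
Option D: A[1] -19->41, delta=60, new_sum=88+(60)=148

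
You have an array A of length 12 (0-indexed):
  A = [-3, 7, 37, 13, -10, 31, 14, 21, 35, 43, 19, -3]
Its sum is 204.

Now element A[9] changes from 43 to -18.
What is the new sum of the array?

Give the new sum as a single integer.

Old value at index 9: 43
New value at index 9: -18
Delta = -18 - 43 = -61
New sum = old_sum + delta = 204 + (-61) = 143

Answer: 143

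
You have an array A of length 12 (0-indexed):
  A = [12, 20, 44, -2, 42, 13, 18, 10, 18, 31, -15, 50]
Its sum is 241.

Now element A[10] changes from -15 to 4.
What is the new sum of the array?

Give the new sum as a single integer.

Old value at index 10: -15
New value at index 10: 4
Delta = 4 - -15 = 19
New sum = old_sum + delta = 241 + (19) = 260

Answer: 260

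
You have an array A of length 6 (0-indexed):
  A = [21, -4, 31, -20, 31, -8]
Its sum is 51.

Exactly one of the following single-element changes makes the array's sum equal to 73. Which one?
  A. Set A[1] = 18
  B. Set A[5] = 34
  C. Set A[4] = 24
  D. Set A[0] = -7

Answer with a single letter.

Option A: A[1] -4->18, delta=22, new_sum=51+(22)=73 <-- matches target
Option B: A[5] -8->34, delta=42, new_sum=51+(42)=93
Option C: A[4] 31->24, delta=-7, new_sum=51+(-7)=44
Option D: A[0] 21->-7, delta=-28, new_sum=51+(-28)=23

Answer: A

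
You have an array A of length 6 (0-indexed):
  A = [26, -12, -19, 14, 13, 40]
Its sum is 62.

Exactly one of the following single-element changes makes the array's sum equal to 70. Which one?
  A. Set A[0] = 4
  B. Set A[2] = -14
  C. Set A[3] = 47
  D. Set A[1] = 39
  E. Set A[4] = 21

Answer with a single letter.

Answer: E

Derivation:
Option A: A[0] 26->4, delta=-22, new_sum=62+(-22)=40
Option B: A[2] -19->-14, delta=5, new_sum=62+(5)=67
Option C: A[3] 14->47, delta=33, new_sum=62+(33)=95
Option D: A[1] -12->39, delta=51, new_sum=62+(51)=113
Option E: A[4] 13->21, delta=8, new_sum=62+(8)=70 <-- matches target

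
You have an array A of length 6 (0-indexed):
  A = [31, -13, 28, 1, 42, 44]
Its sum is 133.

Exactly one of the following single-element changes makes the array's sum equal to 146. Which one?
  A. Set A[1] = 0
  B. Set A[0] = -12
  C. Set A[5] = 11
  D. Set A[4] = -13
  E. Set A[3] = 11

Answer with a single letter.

Answer: A

Derivation:
Option A: A[1] -13->0, delta=13, new_sum=133+(13)=146 <-- matches target
Option B: A[0] 31->-12, delta=-43, new_sum=133+(-43)=90
Option C: A[5] 44->11, delta=-33, new_sum=133+(-33)=100
Option D: A[4] 42->-13, delta=-55, new_sum=133+(-55)=78
Option E: A[3] 1->11, delta=10, new_sum=133+(10)=143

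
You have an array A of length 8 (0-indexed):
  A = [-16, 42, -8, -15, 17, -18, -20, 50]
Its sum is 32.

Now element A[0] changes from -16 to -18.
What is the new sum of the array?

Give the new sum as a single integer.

Answer: 30

Derivation:
Old value at index 0: -16
New value at index 0: -18
Delta = -18 - -16 = -2
New sum = old_sum + delta = 32 + (-2) = 30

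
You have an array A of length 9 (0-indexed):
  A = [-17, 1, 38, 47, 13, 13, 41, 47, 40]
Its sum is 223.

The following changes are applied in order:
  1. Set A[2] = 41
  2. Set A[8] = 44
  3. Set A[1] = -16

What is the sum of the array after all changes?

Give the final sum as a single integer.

Answer: 213

Derivation:
Initial sum: 223
Change 1: A[2] 38 -> 41, delta = 3, sum = 226
Change 2: A[8] 40 -> 44, delta = 4, sum = 230
Change 3: A[1] 1 -> -16, delta = -17, sum = 213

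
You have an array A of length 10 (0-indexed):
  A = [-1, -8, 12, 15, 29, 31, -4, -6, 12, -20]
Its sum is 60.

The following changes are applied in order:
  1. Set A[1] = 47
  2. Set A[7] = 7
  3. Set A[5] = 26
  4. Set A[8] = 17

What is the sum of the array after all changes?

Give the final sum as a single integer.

Initial sum: 60
Change 1: A[1] -8 -> 47, delta = 55, sum = 115
Change 2: A[7] -6 -> 7, delta = 13, sum = 128
Change 3: A[5] 31 -> 26, delta = -5, sum = 123
Change 4: A[8] 12 -> 17, delta = 5, sum = 128

Answer: 128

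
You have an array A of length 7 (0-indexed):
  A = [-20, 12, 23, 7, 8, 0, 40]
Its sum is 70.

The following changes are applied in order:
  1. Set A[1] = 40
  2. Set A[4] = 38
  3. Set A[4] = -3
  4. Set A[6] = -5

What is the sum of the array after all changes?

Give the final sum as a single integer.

Answer: 42

Derivation:
Initial sum: 70
Change 1: A[1] 12 -> 40, delta = 28, sum = 98
Change 2: A[4] 8 -> 38, delta = 30, sum = 128
Change 3: A[4] 38 -> -3, delta = -41, sum = 87
Change 4: A[6] 40 -> -5, delta = -45, sum = 42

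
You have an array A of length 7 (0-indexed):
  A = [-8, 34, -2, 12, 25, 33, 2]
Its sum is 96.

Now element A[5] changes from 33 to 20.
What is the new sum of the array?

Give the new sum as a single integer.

Old value at index 5: 33
New value at index 5: 20
Delta = 20 - 33 = -13
New sum = old_sum + delta = 96 + (-13) = 83

Answer: 83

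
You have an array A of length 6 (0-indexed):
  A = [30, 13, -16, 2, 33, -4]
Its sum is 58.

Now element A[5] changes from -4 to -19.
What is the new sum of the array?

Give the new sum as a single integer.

Answer: 43

Derivation:
Old value at index 5: -4
New value at index 5: -19
Delta = -19 - -4 = -15
New sum = old_sum + delta = 58 + (-15) = 43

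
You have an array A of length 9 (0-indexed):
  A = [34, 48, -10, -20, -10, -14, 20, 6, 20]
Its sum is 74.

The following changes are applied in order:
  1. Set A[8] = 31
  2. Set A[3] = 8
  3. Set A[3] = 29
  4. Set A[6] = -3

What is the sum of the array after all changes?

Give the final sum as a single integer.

Initial sum: 74
Change 1: A[8] 20 -> 31, delta = 11, sum = 85
Change 2: A[3] -20 -> 8, delta = 28, sum = 113
Change 3: A[3] 8 -> 29, delta = 21, sum = 134
Change 4: A[6] 20 -> -3, delta = -23, sum = 111

Answer: 111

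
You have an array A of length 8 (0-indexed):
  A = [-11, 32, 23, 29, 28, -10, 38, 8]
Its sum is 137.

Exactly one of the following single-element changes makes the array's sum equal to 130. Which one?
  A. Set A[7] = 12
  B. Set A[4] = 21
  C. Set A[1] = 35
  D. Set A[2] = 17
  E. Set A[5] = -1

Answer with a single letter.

Option A: A[7] 8->12, delta=4, new_sum=137+(4)=141
Option B: A[4] 28->21, delta=-7, new_sum=137+(-7)=130 <-- matches target
Option C: A[1] 32->35, delta=3, new_sum=137+(3)=140
Option D: A[2] 23->17, delta=-6, new_sum=137+(-6)=131
Option E: A[5] -10->-1, delta=9, new_sum=137+(9)=146

Answer: B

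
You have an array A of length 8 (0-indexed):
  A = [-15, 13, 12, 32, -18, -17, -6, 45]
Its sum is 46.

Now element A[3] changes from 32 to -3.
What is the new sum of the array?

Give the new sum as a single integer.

Old value at index 3: 32
New value at index 3: -3
Delta = -3 - 32 = -35
New sum = old_sum + delta = 46 + (-35) = 11

Answer: 11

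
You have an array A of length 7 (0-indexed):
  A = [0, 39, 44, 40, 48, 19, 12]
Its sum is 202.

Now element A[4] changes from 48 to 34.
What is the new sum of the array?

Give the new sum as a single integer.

Old value at index 4: 48
New value at index 4: 34
Delta = 34 - 48 = -14
New sum = old_sum + delta = 202 + (-14) = 188

Answer: 188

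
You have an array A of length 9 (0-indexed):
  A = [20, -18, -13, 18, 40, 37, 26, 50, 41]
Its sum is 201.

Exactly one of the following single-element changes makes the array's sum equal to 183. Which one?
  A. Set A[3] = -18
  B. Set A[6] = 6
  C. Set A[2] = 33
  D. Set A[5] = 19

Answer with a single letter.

Option A: A[3] 18->-18, delta=-36, new_sum=201+(-36)=165
Option B: A[6] 26->6, delta=-20, new_sum=201+(-20)=181
Option C: A[2] -13->33, delta=46, new_sum=201+(46)=247
Option D: A[5] 37->19, delta=-18, new_sum=201+(-18)=183 <-- matches target

Answer: D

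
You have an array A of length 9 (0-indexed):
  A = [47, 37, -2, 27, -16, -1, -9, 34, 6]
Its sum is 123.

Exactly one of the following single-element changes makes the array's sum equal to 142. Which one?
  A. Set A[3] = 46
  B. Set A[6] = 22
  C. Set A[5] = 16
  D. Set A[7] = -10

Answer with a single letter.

Answer: A

Derivation:
Option A: A[3] 27->46, delta=19, new_sum=123+(19)=142 <-- matches target
Option B: A[6] -9->22, delta=31, new_sum=123+(31)=154
Option C: A[5] -1->16, delta=17, new_sum=123+(17)=140
Option D: A[7] 34->-10, delta=-44, new_sum=123+(-44)=79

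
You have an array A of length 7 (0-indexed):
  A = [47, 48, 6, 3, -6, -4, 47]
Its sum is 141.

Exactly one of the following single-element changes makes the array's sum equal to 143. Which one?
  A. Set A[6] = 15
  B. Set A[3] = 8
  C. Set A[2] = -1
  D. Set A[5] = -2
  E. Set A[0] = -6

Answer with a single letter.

Option A: A[6] 47->15, delta=-32, new_sum=141+(-32)=109
Option B: A[3] 3->8, delta=5, new_sum=141+(5)=146
Option C: A[2] 6->-1, delta=-7, new_sum=141+(-7)=134
Option D: A[5] -4->-2, delta=2, new_sum=141+(2)=143 <-- matches target
Option E: A[0] 47->-6, delta=-53, new_sum=141+(-53)=88

Answer: D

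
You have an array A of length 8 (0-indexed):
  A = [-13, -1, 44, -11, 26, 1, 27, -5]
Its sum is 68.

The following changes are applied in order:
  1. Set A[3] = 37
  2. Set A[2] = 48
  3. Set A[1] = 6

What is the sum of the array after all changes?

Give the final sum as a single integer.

Initial sum: 68
Change 1: A[3] -11 -> 37, delta = 48, sum = 116
Change 2: A[2] 44 -> 48, delta = 4, sum = 120
Change 3: A[1] -1 -> 6, delta = 7, sum = 127

Answer: 127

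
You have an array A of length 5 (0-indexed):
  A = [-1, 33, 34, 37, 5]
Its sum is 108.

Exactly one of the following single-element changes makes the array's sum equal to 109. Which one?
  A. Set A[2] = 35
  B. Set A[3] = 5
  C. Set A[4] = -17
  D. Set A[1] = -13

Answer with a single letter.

Answer: A

Derivation:
Option A: A[2] 34->35, delta=1, new_sum=108+(1)=109 <-- matches target
Option B: A[3] 37->5, delta=-32, new_sum=108+(-32)=76
Option C: A[4] 5->-17, delta=-22, new_sum=108+(-22)=86
Option D: A[1] 33->-13, delta=-46, new_sum=108+(-46)=62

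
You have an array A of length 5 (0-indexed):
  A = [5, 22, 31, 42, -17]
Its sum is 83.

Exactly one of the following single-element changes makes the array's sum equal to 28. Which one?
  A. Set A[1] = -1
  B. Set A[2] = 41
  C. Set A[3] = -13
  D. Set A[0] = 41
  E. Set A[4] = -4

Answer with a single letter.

Option A: A[1] 22->-1, delta=-23, new_sum=83+(-23)=60
Option B: A[2] 31->41, delta=10, new_sum=83+(10)=93
Option C: A[3] 42->-13, delta=-55, new_sum=83+(-55)=28 <-- matches target
Option D: A[0] 5->41, delta=36, new_sum=83+(36)=119
Option E: A[4] -17->-4, delta=13, new_sum=83+(13)=96

Answer: C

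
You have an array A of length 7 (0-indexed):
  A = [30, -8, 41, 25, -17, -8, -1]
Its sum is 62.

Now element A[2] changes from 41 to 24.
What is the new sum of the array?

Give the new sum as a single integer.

Answer: 45

Derivation:
Old value at index 2: 41
New value at index 2: 24
Delta = 24 - 41 = -17
New sum = old_sum + delta = 62 + (-17) = 45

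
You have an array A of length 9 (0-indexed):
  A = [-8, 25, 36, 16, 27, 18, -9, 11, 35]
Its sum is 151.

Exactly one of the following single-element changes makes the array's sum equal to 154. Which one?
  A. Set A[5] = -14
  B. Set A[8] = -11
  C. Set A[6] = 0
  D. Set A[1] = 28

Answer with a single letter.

Answer: D

Derivation:
Option A: A[5] 18->-14, delta=-32, new_sum=151+(-32)=119
Option B: A[8] 35->-11, delta=-46, new_sum=151+(-46)=105
Option C: A[6] -9->0, delta=9, new_sum=151+(9)=160
Option D: A[1] 25->28, delta=3, new_sum=151+(3)=154 <-- matches target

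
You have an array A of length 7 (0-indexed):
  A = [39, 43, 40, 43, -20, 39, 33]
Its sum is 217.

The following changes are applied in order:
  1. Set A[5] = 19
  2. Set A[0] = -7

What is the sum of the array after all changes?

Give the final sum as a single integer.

Initial sum: 217
Change 1: A[5] 39 -> 19, delta = -20, sum = 197
Change 2: A[0] 39 -> -7, delta = -46, sum = 151

Answer: 151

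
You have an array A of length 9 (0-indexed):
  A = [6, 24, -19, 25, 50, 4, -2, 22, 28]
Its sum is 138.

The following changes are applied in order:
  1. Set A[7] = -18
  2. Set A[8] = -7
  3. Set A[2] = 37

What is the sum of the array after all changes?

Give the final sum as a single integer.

Initial sum: 138
Change 1: A[7] 22 -> -18, delta = -40, sum = 98
Change 2: A[8] 28 -> -7, delta = -35, sum = 63
Change 3: A[2] -19 -> 37, delta = 56, sum = 119

Answer: 119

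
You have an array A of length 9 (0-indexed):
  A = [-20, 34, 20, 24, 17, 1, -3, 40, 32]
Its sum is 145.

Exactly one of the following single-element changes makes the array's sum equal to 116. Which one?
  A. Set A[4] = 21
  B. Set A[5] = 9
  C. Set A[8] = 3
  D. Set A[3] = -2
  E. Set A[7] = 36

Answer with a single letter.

Option A: A[4] 17->21, delta=4, new_sum=145+(4)=149
Option B: A[5] 1->9, delta=8, new_sum=145+(8)=153
Option C: A[8] 32->3, delta=-29, new_sum=145+(-29)=116 <-- matches target
Option D: A[3] 24->-2, delta=-26, new_sum=145+(-26)=119
Option E: A[7] 40->36, delta=-4, new_sum=145+(-4)=141

Answer: C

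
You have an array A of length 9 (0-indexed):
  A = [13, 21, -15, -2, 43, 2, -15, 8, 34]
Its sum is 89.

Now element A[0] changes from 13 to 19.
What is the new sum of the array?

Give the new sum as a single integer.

Answer: 95

Derivation:
Old value at index 0: 13
New value at index 0: 19
Delta = 19 - 13 = 6
New sum = old_sum + delta = 89 + (6) = 95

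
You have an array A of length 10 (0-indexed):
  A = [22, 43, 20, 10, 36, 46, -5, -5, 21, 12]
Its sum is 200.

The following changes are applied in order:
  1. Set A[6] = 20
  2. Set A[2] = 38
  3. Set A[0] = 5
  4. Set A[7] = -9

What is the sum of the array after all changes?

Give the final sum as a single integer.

Answer: 222

Derivation:
Initial sum: 200
Change 1: A[6] -5 -> 20, delta = 25, sum = 225
Change 2: A[2] 20 -> 38, delta = 18, sum = 243
Change 3: A[0] 22 -> 5, delta = -17, sum = 226
Change 4: A[7] -5 -> -9, delta = -4, sum = 222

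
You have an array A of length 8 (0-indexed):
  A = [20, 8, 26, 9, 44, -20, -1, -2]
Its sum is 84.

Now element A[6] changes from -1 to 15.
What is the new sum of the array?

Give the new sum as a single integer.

Answer: 100

Derivation:
Old value at index 6: -1
New value at index 6: 15
Delta = 15 - -1 = 16
New sum = old_sum + delta = 84 + (16) = 100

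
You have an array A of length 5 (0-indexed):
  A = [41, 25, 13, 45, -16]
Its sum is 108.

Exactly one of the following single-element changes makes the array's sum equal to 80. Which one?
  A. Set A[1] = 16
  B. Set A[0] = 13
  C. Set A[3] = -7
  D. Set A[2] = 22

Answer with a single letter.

Answer: B

Derivation:
Option A: A[1] 25->16, delta=-9, new_sum=108+(-9)=99
Option B: A[0] 41->13, delta=-28, new_sum=108+(-28)=80 <-- matches target
Option C: A[3] 45->-7, delta=-52, new_sum=108+(-52)=56
Option D: A[2] 13->22, delta=9, new_sum=108+(9)=117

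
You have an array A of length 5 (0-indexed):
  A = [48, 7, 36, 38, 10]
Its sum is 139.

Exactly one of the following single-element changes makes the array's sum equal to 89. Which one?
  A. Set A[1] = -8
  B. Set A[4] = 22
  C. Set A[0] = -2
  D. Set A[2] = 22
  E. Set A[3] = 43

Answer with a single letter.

Option A: A[1] 7->-8, delta=-15, new_sum=139+(-15)=124
Option B: A[4] 10->22, delta=12, new_sum=139+(12)=151
Option C: A[0] 48->-2, delta=-50, new_sum=139+(-50)=89 <-- matches target
Option D: A[2] 36->22, delta=-14, new_sum=139+(-14)=125
Option E: A[3] 38->43, delta=5, new_sum=139+(5)=144

Answer: C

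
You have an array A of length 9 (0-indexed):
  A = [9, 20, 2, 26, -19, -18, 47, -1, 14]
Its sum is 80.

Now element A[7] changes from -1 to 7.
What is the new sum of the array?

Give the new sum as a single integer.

Answer: 88

Derivation:
Old value at index 7: -1
New value at index 7: 7
Delta = 7 - -1 = 8
New sum = old_sum + delta = 80 + (8) = 88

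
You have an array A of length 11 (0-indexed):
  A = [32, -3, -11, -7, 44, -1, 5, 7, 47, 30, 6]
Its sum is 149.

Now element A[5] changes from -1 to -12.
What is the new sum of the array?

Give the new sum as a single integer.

Answer: 138

Derivation:
Old value at index 5: -1
New value at index 5: -12
Delta = -12 - -1 = -11
New sum = old_sum + delta = 149 + (-11) = 138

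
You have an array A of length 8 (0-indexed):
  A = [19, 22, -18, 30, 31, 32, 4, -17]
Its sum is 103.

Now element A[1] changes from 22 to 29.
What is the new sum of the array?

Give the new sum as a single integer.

Answer: 110

Derivation:
Old value at index 1: 22
New value at index 1: 29
Delta = 29 - 22 = 7
New sum = old_sum + delta = 103 + (7) = 110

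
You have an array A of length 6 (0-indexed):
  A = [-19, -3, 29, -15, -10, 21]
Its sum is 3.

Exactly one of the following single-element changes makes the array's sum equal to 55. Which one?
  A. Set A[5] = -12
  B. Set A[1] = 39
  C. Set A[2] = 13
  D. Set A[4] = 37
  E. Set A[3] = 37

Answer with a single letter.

Option A: A[5] 21->-12, delta=-33, new_sum=3+(-33)=-30
Option B: A[1] -3->39, delta=42, new_sum=3+(42)=45
Option C: A[2] 29->13, delta=-16, new_sum=3+(-16)=-13
Option D: A[4] -10->37, delta=47, new_sum=3+(47)=50
Option E: A[3] -15->37, delta=52, new_sum=3+(52)=55 <-- matches target

Answer: E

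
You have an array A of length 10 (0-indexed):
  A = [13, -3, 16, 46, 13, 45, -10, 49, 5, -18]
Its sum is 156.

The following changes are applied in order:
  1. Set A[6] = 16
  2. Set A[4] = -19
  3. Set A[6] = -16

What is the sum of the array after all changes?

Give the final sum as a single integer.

Initial sum: 156
Change 1: A[6] -10 -> 16, delta = 26, sum = 182
Change 2: A[4] 13 -> -19, delta = -32, sum = 150
Change 3: A[6] 16 -> -16, delta = -32, sum = 118

Answer: 118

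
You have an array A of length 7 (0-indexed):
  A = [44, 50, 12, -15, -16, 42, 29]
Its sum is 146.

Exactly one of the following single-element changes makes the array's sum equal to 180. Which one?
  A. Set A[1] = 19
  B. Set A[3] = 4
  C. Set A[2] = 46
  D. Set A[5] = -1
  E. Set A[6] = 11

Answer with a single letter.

Option A: A[1] 50->19, delta=-31, new_sum=146+(-31)=115
Option B: A[3] -15->4, delta=19, new_sum=146+(19)=165
Option C: A[2] 12->46, delta=34, new_sum=146+(34)=180 <-- matches target
Option D: A[5] 42->-1, delta=-43, new_sum=146+(-43)=103
Option E: A[6] 29->11, delta=-18, new_sum=146+(-18)=128

Answer: C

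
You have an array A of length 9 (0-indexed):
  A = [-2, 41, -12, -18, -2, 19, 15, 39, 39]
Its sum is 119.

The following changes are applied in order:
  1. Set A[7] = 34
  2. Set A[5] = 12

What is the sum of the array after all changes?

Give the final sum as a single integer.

Answer: 107

Derivation:
Initial sum: 119
Change 1: A[7] 39 -> 34, delta = -5, sum = 114
Change 2: A[5] 19 -> 12, delta = -7, sum = 107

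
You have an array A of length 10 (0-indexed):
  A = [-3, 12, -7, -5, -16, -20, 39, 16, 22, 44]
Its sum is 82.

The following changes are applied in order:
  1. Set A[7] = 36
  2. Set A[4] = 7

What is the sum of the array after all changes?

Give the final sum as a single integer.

Answer: 125

Derivation:
Initial sum: 82
Change 1: A[7] 16 -> 36, delta = 20, sum = 102
Change 2: A[4] -16 -> 7, delta = 23, sum = 125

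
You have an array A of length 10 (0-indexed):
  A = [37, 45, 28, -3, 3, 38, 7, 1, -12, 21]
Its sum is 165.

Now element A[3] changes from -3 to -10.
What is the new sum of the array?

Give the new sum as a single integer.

Answer: 158

Derivation:
Old value at index 3: -3
New value at index 3: -10
Delta = -10 - -3 = -7
New sum = old_sum + delta = 165 + (-7) = 158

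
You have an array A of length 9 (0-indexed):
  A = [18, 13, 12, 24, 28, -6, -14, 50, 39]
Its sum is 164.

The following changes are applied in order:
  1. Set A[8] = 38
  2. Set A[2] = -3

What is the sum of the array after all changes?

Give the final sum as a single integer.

Initial sum: 164
Change 1: A[8] 39 -> 38, delta = -1, sum = 163
Change 2: A[2] 12 -> -3, delta = -15, sum = 148

Answer: 148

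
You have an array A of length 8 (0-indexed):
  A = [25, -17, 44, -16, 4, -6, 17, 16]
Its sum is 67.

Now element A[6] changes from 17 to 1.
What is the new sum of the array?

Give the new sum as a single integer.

Old value at index 6: 17
New value at index 6: 1
Delta = 1 - 17 = -16
New sum = old_sum + delta = 67 + (-16) = 51

Answer: 51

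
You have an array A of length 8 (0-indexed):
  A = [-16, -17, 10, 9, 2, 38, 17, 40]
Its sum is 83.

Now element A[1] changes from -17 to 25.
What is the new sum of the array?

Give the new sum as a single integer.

Old value at index 1: -17
New value at index 1: 25
Delta = 25 - -17 = 42
New sum = old_sum + delta = 83 + (42) = 125

Answer: 125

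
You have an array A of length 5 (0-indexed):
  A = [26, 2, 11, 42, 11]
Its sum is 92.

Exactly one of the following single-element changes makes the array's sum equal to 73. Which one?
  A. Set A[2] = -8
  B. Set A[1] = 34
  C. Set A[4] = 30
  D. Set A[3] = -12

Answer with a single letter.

Answer: A

Derivation:
Option A: A[2] 11->-8, delta=-19, new_sum=92+(-19)=73 <-- matches target
Option B: A[1] 2->34, delta=32, new_sum=92+(32)=124
Option C: A[4] 11->30, delta=19, new_sum=92+(19)=111
Option D: A[3] 42->-12, delta=-54, new_sum=92+(-54)=38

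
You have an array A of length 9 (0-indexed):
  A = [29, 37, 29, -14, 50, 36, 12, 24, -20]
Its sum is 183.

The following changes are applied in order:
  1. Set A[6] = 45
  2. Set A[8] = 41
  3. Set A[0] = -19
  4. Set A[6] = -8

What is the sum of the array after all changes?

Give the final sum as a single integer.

Initial sum: 183
Change 1: A[6] 12 -> 45, delta = 33, sum = 216
Change 2: A[8] -20 -> 41, delta = 61, sum = 277
Change 3: A[0] 29 -> -19, delta = -48, sum = 229
Change 4: A[6] 45 -> -8, delta = -53, sum = 176

Answer: 176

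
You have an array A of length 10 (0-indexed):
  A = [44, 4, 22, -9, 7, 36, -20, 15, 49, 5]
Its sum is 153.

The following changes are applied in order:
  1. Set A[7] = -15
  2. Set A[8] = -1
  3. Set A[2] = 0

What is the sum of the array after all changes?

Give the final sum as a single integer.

Answer: 51

Derivation:
Initial sum: 153
Change 1: A[7] 15 -> -15, delta = -30, sum = 123
Change 2: A[8] 49 -> -1, delta = -50, sum = 73
Change 3: A[2] 22 -> 0, delta = -22, sum = 51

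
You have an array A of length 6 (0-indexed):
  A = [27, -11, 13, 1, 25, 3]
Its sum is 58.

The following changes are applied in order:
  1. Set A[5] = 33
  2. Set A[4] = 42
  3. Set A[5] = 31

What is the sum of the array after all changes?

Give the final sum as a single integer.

Initial sum: 58
Change 1: A[5] 3 -> 33, delta = 30, sum = 88
Change 2: A[4] 25 -> 42, delta = 17, sum = 105
Change 3: A[5] 33 -> 31, delta = -2, sum = 103

Answer: 103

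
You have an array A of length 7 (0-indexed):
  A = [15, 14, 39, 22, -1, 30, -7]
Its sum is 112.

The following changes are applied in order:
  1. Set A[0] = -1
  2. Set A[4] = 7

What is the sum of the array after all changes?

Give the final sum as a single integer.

Answer: 104

Derivation:
Initial sum: 112
Change 1: A[0] 15 -> -1, delta = -16, sum = 96
Change 2: A[4] -1 -> 7, delta = 8, sum = 104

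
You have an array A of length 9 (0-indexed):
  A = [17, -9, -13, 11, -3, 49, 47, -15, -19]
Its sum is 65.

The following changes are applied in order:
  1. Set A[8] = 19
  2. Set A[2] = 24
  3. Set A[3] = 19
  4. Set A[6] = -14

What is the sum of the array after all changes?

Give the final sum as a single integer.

Initial sum: 65
Change 1: A[8] -19 -> 19, delta = 38, sum = 103
Change 2: A[2] -13 -> 24, delta = 37, sum = 140
Change 3: A[3] 11 -> 19, delta = 8, sum = 148
Change 4: A[6] 47 -> -14, delta = -61, sum = 87

Answer: 87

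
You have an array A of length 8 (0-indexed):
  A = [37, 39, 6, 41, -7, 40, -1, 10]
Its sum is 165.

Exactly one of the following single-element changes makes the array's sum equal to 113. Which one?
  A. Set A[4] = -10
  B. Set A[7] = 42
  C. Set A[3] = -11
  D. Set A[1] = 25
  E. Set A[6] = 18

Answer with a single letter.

Option A: A[4] -7->-10, delta=-3, new_sum=165+(-3)=162
Option B: A[7] 10->42, delta=32, new_sum=165+(32)=197
Option C: A[3] 41->-11, delta=-52, new_sum=165+(-52)=113 <-- matches target
Option D: A[1] 39->25, delta=-14, new_sum=165+(-14)=151
Option E: A[6] -1->18, delta=19, new_sum=165+(19)=184

Answer: C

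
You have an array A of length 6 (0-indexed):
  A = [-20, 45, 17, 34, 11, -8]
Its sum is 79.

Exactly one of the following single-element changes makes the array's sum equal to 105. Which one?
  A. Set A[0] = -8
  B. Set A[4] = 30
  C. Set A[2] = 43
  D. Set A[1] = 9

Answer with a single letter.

Option A: A[0] -20->-8, delta=12, new_sum=79+(12)=91
Option B: A[4] 11->30, delta=19, new_sum=79+(19)=98
Option C: A[2] 17->43, delta=26, new_sum=79+(26)=105 <-- matches target
Option D: A[1] 45->9, delta=-36, new_sum=79+(-36)=43

Answer: C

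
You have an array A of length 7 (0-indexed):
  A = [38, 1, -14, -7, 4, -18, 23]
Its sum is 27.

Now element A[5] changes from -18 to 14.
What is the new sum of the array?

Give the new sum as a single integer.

Answer: 59

Derivation:
Old value at index 5: -18
New value at index 5: 14
Delta = 14 - -18 = 32
New sum = old_sum + delta = 27 + (32) = 59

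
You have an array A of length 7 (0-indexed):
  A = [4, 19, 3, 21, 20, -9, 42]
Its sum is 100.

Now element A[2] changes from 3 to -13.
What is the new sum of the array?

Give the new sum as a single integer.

Old value at index 2: 3
New value at index 2: -13
Delta = -13 - 3 = -16
New sum = old_sum + delta = 100 + (-16) = 84

Answer: 84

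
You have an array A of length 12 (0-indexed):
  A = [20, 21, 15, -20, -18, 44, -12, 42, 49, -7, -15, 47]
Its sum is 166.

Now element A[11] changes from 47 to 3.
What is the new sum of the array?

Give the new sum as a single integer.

Old value at index 11: 47
New value at index 11: 3
Delta = 3 - 47 = -44
New sum = old_sum + delta = 166 + (-44) = 122

Answer: 122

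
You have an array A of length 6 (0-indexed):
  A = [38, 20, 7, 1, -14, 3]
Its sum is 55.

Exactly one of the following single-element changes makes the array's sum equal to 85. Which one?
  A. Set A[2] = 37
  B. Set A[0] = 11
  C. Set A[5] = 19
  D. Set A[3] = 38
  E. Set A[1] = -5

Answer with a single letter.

Answer: A

Derivation:
Option A: A[2] 7->37, delta=30, new_sum=55+(30)=85 <-- matches target
Option B: A[0] 38->11, delta=-27, new_sum=55+(-27)=28
Option C: A[5] 3->19, delta=16, new_sum=55+(16)=71
Option D: A[3] 1->38, delta=37, new_sum=55+(37)=92
Option E: A[1] 20->-5, delta=-25, new_sum=55+(-25)=30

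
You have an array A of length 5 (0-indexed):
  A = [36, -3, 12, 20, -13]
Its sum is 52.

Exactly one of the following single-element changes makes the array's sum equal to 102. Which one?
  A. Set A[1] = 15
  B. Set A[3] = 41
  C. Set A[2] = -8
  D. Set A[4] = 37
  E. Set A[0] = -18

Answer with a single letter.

Answer: D

Derivation:
Option A: A[1] -3->15, delta=18, new_sum=52+(18)=70
Option B: A[3] 20->41, delta=21, new_sum=52+(21)=73
Option C: A[2] 12->-8, delta=-20, new_sum=52+(-20)=32
Option D: A[4] -13->37, delta=50, new_sum=52+(50)=102 <-- matches target
Option E: A[0] 36->-18, delta=-54, new_sum=52+(-54)=-2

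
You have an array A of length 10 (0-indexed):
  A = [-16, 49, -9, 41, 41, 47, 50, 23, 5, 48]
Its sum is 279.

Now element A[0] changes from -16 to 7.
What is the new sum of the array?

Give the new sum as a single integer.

Answer: 302

Derivation:
Old value at index 0: -16
New value at index 0: 7
Delta = 7 - -16 = 23
New sum = old_sum + delta = 279 + (23) = 302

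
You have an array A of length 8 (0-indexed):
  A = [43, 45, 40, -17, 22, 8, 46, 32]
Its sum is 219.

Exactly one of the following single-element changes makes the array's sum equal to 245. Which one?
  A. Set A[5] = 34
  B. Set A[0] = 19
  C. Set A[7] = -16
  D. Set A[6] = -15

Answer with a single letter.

Option A: A[5] 8->34, delta=26, new_sum=219+(26)=245 <-- matches target
Option B: A[0] 43->19, delta=-24, new_sum=219+(-24)=195
Option C: A[7] 32->-16, delta=-48, new_sum=219+(-48)=171
Option D: A[6] 46->-15, delta=-61, new_sum=219+(-61)=158

Answer: A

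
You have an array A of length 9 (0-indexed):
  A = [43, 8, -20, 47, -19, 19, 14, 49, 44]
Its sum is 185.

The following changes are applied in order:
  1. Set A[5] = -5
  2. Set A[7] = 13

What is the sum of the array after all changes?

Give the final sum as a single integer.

Answer: 125

Derivation:
Initial sum: 185
Change 1: A[5] 19 -> -5, delta = -24, sum = 161
Change 2: A[7] 49 -> 13, delta = -36, sum = 125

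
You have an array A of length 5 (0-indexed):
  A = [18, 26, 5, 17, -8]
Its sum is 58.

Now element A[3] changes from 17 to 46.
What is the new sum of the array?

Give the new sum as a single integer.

Old value at index 3: 17
New value at index 3: 46
Delta = 46 - 17 = 29
New sum = old_sum + delta = 58 + (29) = 87

Answer: 87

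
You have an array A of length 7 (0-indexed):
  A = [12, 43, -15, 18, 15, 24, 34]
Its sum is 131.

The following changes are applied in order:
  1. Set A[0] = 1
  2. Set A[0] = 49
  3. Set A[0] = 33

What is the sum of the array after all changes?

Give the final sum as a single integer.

Answer: 152

Derivation:
Initial sum: 131
Change 1: A[0] 12 -> 1, delta = -11, sum = 120
Change 2: A[0] 1 -> 49, delta = 48, sum = 168
Change 3: A[0] 49 -> 33, delta = -16, sum = 152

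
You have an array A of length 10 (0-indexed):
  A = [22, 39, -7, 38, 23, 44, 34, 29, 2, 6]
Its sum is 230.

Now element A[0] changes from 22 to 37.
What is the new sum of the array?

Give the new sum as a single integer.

Answer: 245

Derivation:
Old value at index 0: 22
New value at index 0: 37
Delta = 37 - 22 = 15
New sum = old_sum + delta = 230 + (15) = 245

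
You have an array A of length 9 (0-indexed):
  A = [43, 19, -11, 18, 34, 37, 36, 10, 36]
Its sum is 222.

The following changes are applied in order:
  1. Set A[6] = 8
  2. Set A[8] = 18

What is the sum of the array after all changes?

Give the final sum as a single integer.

Initial sum: 222
Change 1: A[6] 36 -> 8, delta = -28, sum = 194
Change 2: A[8] 36 -> 18, delta = -18, sum = 176

Answer: 176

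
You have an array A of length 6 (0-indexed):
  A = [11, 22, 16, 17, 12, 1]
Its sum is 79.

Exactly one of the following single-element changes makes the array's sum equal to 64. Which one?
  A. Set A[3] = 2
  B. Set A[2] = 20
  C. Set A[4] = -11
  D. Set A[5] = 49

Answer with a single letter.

Option A: A[3] 17->2, delta=-15, new_sum=79+(-15)=64 <-- matches target
Option B: A[2] 16->20, delta=4, new_sum=79+(4)=83
Option C: A[4] 12->-11, delta=-23, new_sum=79+(-23)=56
Option D: A[5] 1->49, delta=48, new_sum=79+(48)=127

Answer: A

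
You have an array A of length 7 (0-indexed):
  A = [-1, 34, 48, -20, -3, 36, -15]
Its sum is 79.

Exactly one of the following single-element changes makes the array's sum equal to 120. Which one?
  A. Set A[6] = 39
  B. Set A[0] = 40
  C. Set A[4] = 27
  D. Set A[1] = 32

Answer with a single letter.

Answer: B

Derivation:
Option A: A[6] -15->39, delta=54, new_sum=79+(54)=133
Option B: A[0] -1->40, delta=41, new_sum=79+(41)=120 <-- matches target
Option C: A[4] -3->27, delta=30, new_sum=79+(30)=109
Option D: A[1] 34->32, delta=-2, new_sum=79+(-2)=77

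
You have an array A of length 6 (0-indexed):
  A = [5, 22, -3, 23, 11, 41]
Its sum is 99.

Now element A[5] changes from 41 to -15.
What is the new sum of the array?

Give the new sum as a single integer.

Answer: 43

Derivation:
Old value at index 5: 41
New value at index 5: -15
Delta = -15 - 41 = -56
New sum = old_sum + delta = 99 + (-56) = 43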